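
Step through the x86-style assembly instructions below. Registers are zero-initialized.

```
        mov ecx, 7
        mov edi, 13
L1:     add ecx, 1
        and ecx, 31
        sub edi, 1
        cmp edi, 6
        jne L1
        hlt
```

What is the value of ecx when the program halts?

14

ecx=7
edi=13
ecx=7+1=8
ecx=8&31=8
edi=13-1=12
cmp edi, 6  (cmp 12,6)
jne L1: taken
ecx=8+1=9
ecx=9&31=9
edi=12-1=11
cmp edi, 6  (cmp 11,6)
jne L1: taken
ecx=9+1=10
ecx=10&31=10
edi=11-1=10
cmp edi, 6  (cmp 10,6)
jne L1: taken
ecx=10+1=11
ecx=11&31=11
edi=10-1=9
cmp edi, 6  (cmp 9,6)
jne L1: taken
ecx=11+1=12
ecx=12&31=12
edi=9-1=8
cmp edi, 6  (cmp 8,6)
jne L1: taken
ecx=12+1=13
ecx=13&31=13
edi=8-1=7
cmp edi, 6  (cmp 7,6)
jne L1: taken
ecx=13+1=14
ecx=14&31=14
edi=7-1=6
cmp edi, 6  (cmp 6,6)
jne L1: not taken
halt.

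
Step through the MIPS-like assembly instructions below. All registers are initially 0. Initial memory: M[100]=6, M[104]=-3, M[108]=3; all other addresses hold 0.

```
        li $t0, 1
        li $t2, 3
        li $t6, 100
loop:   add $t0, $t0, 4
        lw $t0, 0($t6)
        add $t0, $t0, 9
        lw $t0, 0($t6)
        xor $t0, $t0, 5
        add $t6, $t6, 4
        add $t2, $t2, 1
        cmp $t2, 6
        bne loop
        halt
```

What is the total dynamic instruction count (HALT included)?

$t0=1
$t2=3
$t6=100
$t0=1+4=5
$t0=M[100]=6
$t0=6+9=15
$t0=M[100]=6
$t0=6^5=3
$t6=100+4=104
$t2=3+1=4
cmp $t2, 6  (cmp 4,6)
bne loop: taken
$t0=3+4=7
$t0=M[104]=-3
$t0=(-3)+9=6
$t0=M[104]=-3
$t0=(-3)^5=-8
$t6=104+4=108
$t2=4+1=5
cmp $t2, 6  (cmp 5,6)
bne loop: taken
$t0=(-8)+4=-4
$t0=M[108]=3
$t0=3+9=12
$t0=M[108]=3
$t0=3^5=6
$t6=108+4=112
$t2=5+1=6
cmp $t2, 6  (cmp 6,6)
bne loop: not taken
halt.
Total executed instructions: 31.

31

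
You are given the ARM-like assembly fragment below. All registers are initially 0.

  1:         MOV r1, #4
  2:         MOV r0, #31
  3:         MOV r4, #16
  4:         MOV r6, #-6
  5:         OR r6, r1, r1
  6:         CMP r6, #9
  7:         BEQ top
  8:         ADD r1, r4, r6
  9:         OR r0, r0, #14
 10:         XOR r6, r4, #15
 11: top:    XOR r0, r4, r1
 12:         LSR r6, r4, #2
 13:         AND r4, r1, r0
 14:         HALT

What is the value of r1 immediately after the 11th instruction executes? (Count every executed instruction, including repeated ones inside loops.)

20

after MOV r1, #4: r1=4
after MOV r0, #31: r0=31
after MOV r4, #16: r4=16
after MOV r6, #-6: r6=-6
after OR r6, r1, r1: r6=4|4=4
CMP r6, #9  (cmp 4,9)
BEQ top: not taken
after ADD r1, r4, r6: r1=16+4=20
after OR r0, r0, #14: r0=31|14=31
after XOR r6, r4, #15: r6=16^15=31
after XOR r0, r4, r1: r0=16^20=4
After step 11: r1 = 20.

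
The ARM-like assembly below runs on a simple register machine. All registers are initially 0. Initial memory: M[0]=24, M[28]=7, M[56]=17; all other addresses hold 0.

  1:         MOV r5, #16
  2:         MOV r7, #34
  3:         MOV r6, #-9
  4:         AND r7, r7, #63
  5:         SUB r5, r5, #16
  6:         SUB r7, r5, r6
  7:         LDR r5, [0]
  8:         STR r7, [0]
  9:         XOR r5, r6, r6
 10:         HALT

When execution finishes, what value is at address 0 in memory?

MOV r5, #16 → r5=16
MOV r7, #34 → r7=34
MOV r6, #-9 → r6=-9
AND r7, r7, #63 → r7=34&63=34
SUB r5, r5, #16 → r5=16-16=0
SUB r7, r5, r6 → r7=0-(-9)=9
LDR r5, [0] → r5=M[0]=24
STR r7, [0] → M[0]=9
XOR r5, r6, r6 → r5=(-9)^(-9)=0
halt.

9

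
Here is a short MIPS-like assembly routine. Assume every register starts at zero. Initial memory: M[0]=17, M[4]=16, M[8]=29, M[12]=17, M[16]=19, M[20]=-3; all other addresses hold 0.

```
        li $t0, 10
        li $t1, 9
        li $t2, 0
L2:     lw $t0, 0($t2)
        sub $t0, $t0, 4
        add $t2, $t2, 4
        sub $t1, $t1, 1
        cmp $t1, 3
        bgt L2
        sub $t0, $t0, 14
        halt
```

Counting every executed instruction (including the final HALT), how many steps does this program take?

41

after li $t0, 10: $t0=10
after li $t1, 9: $t1=9
after li $t2, 0: $t2=0
after lw $t0, 0($t2): $t0=M[0]=17
after sub $t0, $t0, 4: $t0=17-4=13
after add $t2, $t2, 4: $t2=0+4=4
after sub $t1, $t1, 1: $t1=9-1=8
cmp $t1, 3  (cmp 8,3)
bgt L2: taken
after lw $t0, 0($t2): $t0=M[4]=16
after sub $t0, $t0, 4: $t0=16-4=12
after add $t2, $t2, 4: $t2=4+4=8
after sub $t1, $t1, 1: $t1=8-1=7
cmp $t1, 3  (cmp 7,3)
bgt L2: taken
after lw $t0, 0($t2): $t0=M[8]=29
after sub $t0, $t0, 4: $t0=29-4=25
after add $t2, $t2, 4: $t2=8+4=12
after sub $t1, $t1, 1: $t1=7-1=6
cmp $t1, 3  (cmp 6,3)
bgt L2: taken
after lw $t0, 0($t2): $t0=M[12]=17
after sub $t0, $t0, 4: $t0=17-4=13
after add $t2, $t2, 4: $t2=12+4=16
after sub $t1, $t1, 1: $t1=6-1=5
cmp $t1, 3  (cmp 5,3)
bgt L2: taken
after lw $t0, 0($t2): $t0=M[16]=19
after sub $t0, $t0, 4: $t0=19-4=15
after add $t2, $t2, 4: $t2=16+4=20
after sub $t1, $t1, 1: $t1=5-1=4
cmp $t1, 3  (cmp 4,3)
bgt L2: taken
after lw $t0, 0($t2): $t0=M[20]=-3
after sub $t0, $t0, 4: $t0=(-3)-4=-7
after add $t2, $t2, 4: $t2=20+4=24
after sub $t1, $t1, 1: $t1=4-1=3
cmp $t1, 3  (cmp 3,3)
bgt L2: not taken
after sub $t0, $t0, 14: $t0=(-7)-14=-21
halt.
Total executed instructions: 41.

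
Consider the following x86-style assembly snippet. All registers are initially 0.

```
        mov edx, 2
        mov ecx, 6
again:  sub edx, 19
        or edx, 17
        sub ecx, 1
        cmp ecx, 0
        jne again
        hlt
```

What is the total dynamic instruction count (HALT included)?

33

edx=2
ecx=6
edx=2-19=-17
edx=(-17)|17=-1
ecx=6-1=5
cmp ecx, 0  (cmp 5,0)
jne again: taken
edx=(-1)-19=-20
edx=(-20)|17=-3
ecx=5-1=4
cmp ecx, 0  (cmp 4,0)
jne again: taken
edx=(-3)-19=-22
edx=(-22)|17=-5
ecx=4-1=3
cmp ecx, 0  (cmp 3,0)
jne again: taken
edx=(-5)-19=-24
edx=(-24)|17=-7
ecx=3-1=2
cmp ecx, 0  (cmp 2,0)
jne again: taken
edx=(-7)-19=-26
edx=(-26)|17=-9
ecx=2-1=1
cmp ecx, 0  (cmp 1,0)
jne again: taken
edx=(-9)-19=-28
edx=(-28)|17=-11
ecx=1-1=0
cmp ecx, 0  (cmp 0,0)
jne again: not taken
halt.
Total executed instructions: 33.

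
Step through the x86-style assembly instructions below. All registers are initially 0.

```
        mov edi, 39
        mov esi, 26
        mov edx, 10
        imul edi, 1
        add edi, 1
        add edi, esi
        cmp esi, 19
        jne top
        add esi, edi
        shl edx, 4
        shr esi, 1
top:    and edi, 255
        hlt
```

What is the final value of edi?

edi=39
esi=26
edx=10
edi=39*1=39
edi=39+1=40
edi=40+26=66
cmp esi, 19  (cmp 26,19)
jne top: taken
edi=66&255=66
halt.

66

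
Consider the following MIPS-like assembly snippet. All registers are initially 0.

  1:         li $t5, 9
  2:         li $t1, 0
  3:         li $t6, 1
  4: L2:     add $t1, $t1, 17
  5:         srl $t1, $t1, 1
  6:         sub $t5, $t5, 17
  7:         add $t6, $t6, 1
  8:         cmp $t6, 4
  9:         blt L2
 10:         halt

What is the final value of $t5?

$t5=9
$t1=0
$t6=1
$t1=0+17=17
$t1=17>>1=8
$t5=9-17=-8
$t6=1+1=2
cmp $t6, 4  (cmp 2,4)
blt L2: taken
$t1=8+17=25
$t1=25>>1=12
$t5=(-8)-17=-25
$t6=2+1=3
cmp $t6, 4  (cmp 3,4)
blt L2: taken
$t1=12+17=29
$t1=29>>1=14
$t5=(-25)-17=-42
$t6=3+1=4
cmp $t6, 4  (cmp 4,4)
blt L2: not taken
halt.

-42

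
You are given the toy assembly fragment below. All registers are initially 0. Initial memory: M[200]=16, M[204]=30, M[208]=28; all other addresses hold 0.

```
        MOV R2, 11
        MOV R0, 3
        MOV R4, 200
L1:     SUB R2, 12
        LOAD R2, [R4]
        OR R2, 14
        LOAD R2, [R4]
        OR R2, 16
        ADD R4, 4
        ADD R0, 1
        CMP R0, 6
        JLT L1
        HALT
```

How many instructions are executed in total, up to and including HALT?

MOV R2, 11 → R2=11
MOV R0, 3 → R0=3
MOV R4, 200 → R4=200
SUB R2, 12 → R2=11-12=-1
LOAD R2, [R4] → R2=M[200]=16
OR R2, 14 → R2=16|14=30
LOAD R2, [R4] → R2=M[200]=16
OR R2, 16 → R2=16|16=16
ADD R4, 4 → R4=200+4=204
ADD R0, 1 → R0=3+1=4
CMP R0, 6  (cmp 4,6)
JLT L1: taken
SUB R2, 12 → R2=16-12=4
LOAD R2, [R4] → R2=M[204]=30
OR R2, 14 → R2=30|14=30
LOAD R2, [R4] → R2=M[204]=30
OR R2, 16 → R2=30|16=30
ADD R4, 4 → R4=204+4=208
ADD R0, 1 → R0=4+1=5
CMP R0, 6  (cmp 5,6)
JLT L1: taken
SUB R2, 12 → R2=30-12=18
LOAD R2, [R4] → R2=M[208]=28
OR R2, 14 → R2=28|14=30
LOAD R2, [R4] → R2=M[208]=28
OR R2, 16 → R2=28|16=28
ADD R4, 4 → R4=208+4=212
ADD R0, 1 → R0=5+1=6
CMP R0, 6  (cmp 6,6)
JLT L1: not taken
halt.
Total executed instructions: 31.

31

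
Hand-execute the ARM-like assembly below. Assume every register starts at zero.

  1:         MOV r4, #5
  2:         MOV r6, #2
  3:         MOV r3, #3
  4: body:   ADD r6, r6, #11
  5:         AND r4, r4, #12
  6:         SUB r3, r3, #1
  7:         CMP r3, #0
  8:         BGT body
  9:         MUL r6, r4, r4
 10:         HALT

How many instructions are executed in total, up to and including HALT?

20

r4=5
r6=2
r3=3
r6=2+11=13
r4=5&12=4
r3=3-1=2
CMP r3, #0  (cmp 2,0)
BGT body: taken
r6=13+11=24
r4=4&12=4
r3=2-1=1
CMP r3, #0  (cmp 1,0)
BGT body: taken
r6=24+11=35
r4=4&12=4
r3=1-1=0
CMP r3, #0  (cmp 0,0)
BGT body: not taken
r6=4*4=16
halt.
Total executed instructions: 20.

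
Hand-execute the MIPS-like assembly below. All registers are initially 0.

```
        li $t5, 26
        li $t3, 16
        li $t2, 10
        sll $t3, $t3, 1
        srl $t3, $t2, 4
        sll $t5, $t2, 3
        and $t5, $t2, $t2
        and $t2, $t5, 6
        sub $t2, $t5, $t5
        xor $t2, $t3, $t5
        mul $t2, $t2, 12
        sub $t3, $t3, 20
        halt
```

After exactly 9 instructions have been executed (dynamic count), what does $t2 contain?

0

li $t5, 26 → $t5=26
li $t3, 16 → $t3=16
li $t2, 10 → $t2=10
sll $t3, $t3, 1 → $t3=16<<1=32
srl $t3, $t2, 4 → $t3=10>>4=0
sll $t5, $t2, 3 → $t5=10<<3=80
and $t5, $t2, $t2 → $t5=10&10=10
and $t2, $t5, 6 → $t2=10&6=2
sub $t2, $t5, $t5 → $t2=10-10=0
After step 9: $t2 = 0.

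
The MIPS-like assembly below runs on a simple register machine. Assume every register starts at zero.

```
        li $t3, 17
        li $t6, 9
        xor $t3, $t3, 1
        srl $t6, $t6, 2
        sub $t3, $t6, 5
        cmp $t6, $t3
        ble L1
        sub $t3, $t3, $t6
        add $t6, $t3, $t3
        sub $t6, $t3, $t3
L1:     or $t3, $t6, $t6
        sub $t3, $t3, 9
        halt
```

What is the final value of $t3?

li $t3, 17 → $t3=17
li $t6, 9 → $t6=9
xor $t3, $t3, 1 → $t3=17^1=16
srl $t6, $t6, 2 → $t6=9>>2=2
sub $t3, $t6, 5 → $t3=2-5=-3
cmp $t6, $t3  (cmp 2,-3)
ble L1: not taken
sub $t3, $t3, $t6 → $t3=(-3)-2=-5
add $t6, $t3, $t3 → $t6=(-5)+(-5)=-10
sub $t6, $t3, $t3 → $t6=(-5)-(-5)=0
or $t3, $t6, $t6 → $t3=0|0=0
sub $t3, $t3, 9 → $t3=0-9=-9
halt.

-9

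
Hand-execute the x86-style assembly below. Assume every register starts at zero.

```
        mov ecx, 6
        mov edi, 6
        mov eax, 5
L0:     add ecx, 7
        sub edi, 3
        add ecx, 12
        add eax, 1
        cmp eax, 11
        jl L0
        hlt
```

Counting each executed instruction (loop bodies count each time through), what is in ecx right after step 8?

mov ecx, 6 → ecx=6
mov edi, 6 → edi=6
mov eax, 5 → eax=5
add ecx, 7 → ecx=6+7=13
sub edi, 3 → edi=6-3=3
add ecx, 12 → ecx=13+12=25
add eax, 1 → eax=5+1=6
cmp eax, 11  (cmp 6,11)
After step 8: ecx = 25.

25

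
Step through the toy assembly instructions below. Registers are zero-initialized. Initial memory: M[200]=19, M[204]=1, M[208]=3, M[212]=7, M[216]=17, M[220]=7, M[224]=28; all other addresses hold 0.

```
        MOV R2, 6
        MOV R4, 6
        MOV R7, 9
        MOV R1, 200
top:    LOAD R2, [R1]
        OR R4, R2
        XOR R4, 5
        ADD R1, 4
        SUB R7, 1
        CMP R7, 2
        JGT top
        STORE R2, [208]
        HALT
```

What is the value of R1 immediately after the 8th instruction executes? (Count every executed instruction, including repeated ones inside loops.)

204

R2=6
R4=6
R7=9
R1=200
R2=M[200]=19
R4=6|19=23
R4=23^5=18
R1=200+4=204
After step 8: R1 = 204.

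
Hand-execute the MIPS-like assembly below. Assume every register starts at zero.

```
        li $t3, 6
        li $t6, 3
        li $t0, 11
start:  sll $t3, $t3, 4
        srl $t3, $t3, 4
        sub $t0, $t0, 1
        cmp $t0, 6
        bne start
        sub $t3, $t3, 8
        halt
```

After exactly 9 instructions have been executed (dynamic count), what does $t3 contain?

96

$t3=6
$t6=3
$t0=11
$t3=6<<4=96
$t3=96>>4=6
$t0=11-1=10
cmp $t0, 6  (cmp 10,6)
bne start: taken
$t3=6<<4=96
After step 9: $t3 = 96.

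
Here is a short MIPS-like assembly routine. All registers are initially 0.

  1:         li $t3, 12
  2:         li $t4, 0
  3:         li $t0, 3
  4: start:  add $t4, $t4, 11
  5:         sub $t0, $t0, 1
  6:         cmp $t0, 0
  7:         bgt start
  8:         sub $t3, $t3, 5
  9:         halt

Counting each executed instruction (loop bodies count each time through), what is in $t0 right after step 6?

2

li $t3, 12 → $t3=12
li $t4, 0 → $t4=0
li $t0, 3 → $t0=3
add $t4, $t4, 11 → $t4=0+11=11
sub $t0, $t0, 1 → $t0=3-1=2
cmp $t0, 0  (cmp 2,0)
After step 6: $t0 = 2.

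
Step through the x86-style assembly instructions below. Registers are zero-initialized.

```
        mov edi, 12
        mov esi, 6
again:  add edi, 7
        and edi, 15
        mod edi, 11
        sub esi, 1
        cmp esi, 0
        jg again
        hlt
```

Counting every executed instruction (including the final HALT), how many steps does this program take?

39

edi=12
esi=6
edi=12+7=19
edi=19&15=3
edi=3%11=3
esi=6-1=5
cmp esi, 0  (cmp 5,0)
jg again: taken
edi=3+7=10
edi=10&15=10
edi=10%11=10
esi=5-1=4
cmp esi, 0  (cmp 4,0)
jg again: taken
edi=10+7=17
edi=17&15=1
edi=1%11=1
esi=4-1=3
cmp esi, 0  (cmp 3,0)
jg again: taken
edi=1+7=8
edi=8&15=8
edi=8%11=8
esi=3-1=2
cmp esi, 0  (cmp 2,0)
jg again: taken
edi=8+7=15
edi=15&15=15
edi=15%11=4
esi=2-1=1
cmp esi, 0  (cmp 1,0)
jg again: taken
edi=4+7=11
edi=11&15=11
edi=11%11=0
esi=1-1=0
cmp esi, 0  (cmp 0,0)
jg again: not taken
halt.
Total executed instructions: 39.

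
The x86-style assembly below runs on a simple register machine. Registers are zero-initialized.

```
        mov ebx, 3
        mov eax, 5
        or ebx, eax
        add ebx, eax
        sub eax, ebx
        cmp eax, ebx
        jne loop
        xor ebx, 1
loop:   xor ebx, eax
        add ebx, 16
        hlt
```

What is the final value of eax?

-7

mov ebx, 3 → ebx=3
mov eax, 5 → eax=5
or ebx, eax → ebx=3|5=7
add ebx, eax → ebx=7+5=12
sub eax, ebx → eax=5-12=-7
cmp eax, ebx  (cmp -7,12)
jne loop: taken
xor ebx, eax → ebx=12^(-7)=-11
add ebx, 16 → ebx=(-11)+16=5
halt.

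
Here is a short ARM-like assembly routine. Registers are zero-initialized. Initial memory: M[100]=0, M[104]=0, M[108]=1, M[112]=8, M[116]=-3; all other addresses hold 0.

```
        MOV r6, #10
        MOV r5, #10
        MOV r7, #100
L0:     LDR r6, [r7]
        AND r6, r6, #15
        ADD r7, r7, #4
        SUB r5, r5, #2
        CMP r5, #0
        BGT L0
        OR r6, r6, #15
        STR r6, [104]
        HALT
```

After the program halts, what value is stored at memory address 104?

15

after MOV r6, #10: r6=10
after MOV r5, #10: r5=10
after MOV r7, #100: r7=100
after LDR r6, [r7]: r6=M[100]=0
after AND r6, r6, #15: r6=0&15=0
after ADD r7, r7, #4: r7=100+4=104
after SUB r5, r5, #2: r5=10-2=8
CMP r5, #0  (cmp 8,0)
BGT L0: taken
after LDR r6, [r7]: r6=M[104]=0
after AND r6, r6, #15: r6=0&15=0
after ADD r7, r7, #4: r7=104+4=108
after SUB r5, r5, #2: r5=8-2=6
CMP r5, #0  (cmp 6,0)
BGT L0: taken
after LDR r6, [r7]: r6=M[108]=1
after AND r6, r6, #15: r6=1&15=1
after ADD r7, r7, #4: r7=108+4=112
after SUB r5, r5, #2: r5=6-2=4
CMP r5, #0  (cmp 4,0)
BGT L0: taken
after LDR r6, [r7]: r6=M[112]=8
after AND r6, r6, #15: r6=8&15=8
after ADD r7, r7, #4: r7=112+4=116
after SUB r5, r5, #2: r5=4-2=2
CMP r5, #0  (cmp 2,0)
BGT L0: taken
after LDR r6, [r7]: r6=M[116]=-3
after AND r6, r6, #15: r6=(-3)&15=13
after ADD r7, r7, #4: r7=116+4=120
after SUB r5, r5, #2: r5=2-2=0
CMP r5, #0  (cmp 0,0)
BGT L0: not taken
after OR r6, r6, #15: r6=13|15=15
STR r6, [104] → M[104]=15
halt.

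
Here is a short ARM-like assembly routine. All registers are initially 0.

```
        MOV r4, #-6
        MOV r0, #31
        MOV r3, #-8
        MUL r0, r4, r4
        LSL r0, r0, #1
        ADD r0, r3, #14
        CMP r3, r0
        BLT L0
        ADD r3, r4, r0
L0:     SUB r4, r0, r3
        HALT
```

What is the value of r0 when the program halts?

after MOV r4, #-6: r4=-6
after MOV r0, #31: r0=31
after MOV r3, #-8: r3=-8
after MUL r0, r4, r4: r0=(-6)*(-6)=36
after LSL r0, r0, #1: r0=36<<1=72
after ADD r0, r3, #14: r0=(-8)+14=6
CMP r3, r0  (cmp -8,6)
BLT L0: taken
after SUB r4, r0, r3: r4=6-(-8)=14
halt.

6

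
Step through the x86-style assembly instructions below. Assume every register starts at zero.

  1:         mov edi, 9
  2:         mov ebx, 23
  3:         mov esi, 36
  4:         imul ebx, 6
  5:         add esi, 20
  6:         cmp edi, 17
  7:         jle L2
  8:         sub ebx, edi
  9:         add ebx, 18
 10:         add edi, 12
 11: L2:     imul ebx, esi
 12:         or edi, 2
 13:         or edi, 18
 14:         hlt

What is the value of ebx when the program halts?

7728

after mov edi, 9: edi=9
after mov ebx, 23: ebx=23
after mov esi, 36: esi=36
after imul ebx, 6: ebx=23*6=138
after add esi, 20: esi=36+20=56
cmp edi, 17  (cmp 9,17)
jle L2: taken
after imul ebx, esi: ebx=138*56=7728
after or edi, 2: edi=9|2=11
after or edi, 18: edi=11|18=27
halt.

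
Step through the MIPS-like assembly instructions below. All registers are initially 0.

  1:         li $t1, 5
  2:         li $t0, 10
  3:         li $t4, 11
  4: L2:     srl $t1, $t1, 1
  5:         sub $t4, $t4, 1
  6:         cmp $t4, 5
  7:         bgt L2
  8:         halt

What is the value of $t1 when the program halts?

li $t1, 5 → $t1=5
li $t0, 10 → $t0=10
li $t4, 11 → $t4=11
srl $t1, $t1, 1 → $t1=5>>1=2
sub $t4, $t4, 1 → $t4=11-1=10
cmp $t4, 5  (cmp 10,5)
bgt L2: taken
srl $t1, $t1, 1 → $t1=2>>1=1
sub $t4, $t4, 1 → $t4=10-1=9
cmp $t4, 5  (cmp 9,5)
bgt L2: taken
srl $t1, $t1, 1 → $t1=1>>1=0
sub $t4, $t4, 1 → $t4=9-1=8
cmp $t4, 5  (cmp 8,5)
bgt L2: taken
srl $t1, $t1, 1 → $t1=0>>1=0
sub $t4, $t4, 1 → $t4=8-1=7
cmp $t4, 5  (cmp 7,5)
bgt L2: taken
srl $t1, $t1, 1 → $t1=0>>1=0
sub $t4, $t4, 1 → $t4=7-1=6
cmp $t4, 5  (cmp 6,5)
bgt L2: taken
srl $t1, $t1, 1 → $t1=0>>1=0
sub $t4, $t4, 1 → $t4=6-1=5
cmp $t4, 5  (cmp 5,5)
bgt L2: not taken
halt.

0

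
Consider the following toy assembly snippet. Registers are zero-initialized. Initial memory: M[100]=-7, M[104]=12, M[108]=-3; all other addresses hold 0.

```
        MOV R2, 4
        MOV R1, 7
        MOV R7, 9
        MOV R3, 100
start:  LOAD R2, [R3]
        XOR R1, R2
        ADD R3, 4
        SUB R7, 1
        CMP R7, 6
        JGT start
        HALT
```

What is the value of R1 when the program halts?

R2=4
R1=7
R7=9
R3=100
R2=M[100]=-7
R1=7^(-7)=-2
R3=100+4=104
R7=9-1=8
CMP R7, 6  (cmp 8,6)
JGT start: taken
R2=M[104]=12
R1=(-2)^12=-14
R3=104+4=108
R7=8-1=7
CMP R7, 6  (cmp 7,6)
JGT start: taken
R2=M[108]=-3
R1=(-14)^(-3)=15
R3=108+4=112
R7=7-1=6
CMP R7, 6  (cmp 6,6)
JGT start: not taken
halt.

15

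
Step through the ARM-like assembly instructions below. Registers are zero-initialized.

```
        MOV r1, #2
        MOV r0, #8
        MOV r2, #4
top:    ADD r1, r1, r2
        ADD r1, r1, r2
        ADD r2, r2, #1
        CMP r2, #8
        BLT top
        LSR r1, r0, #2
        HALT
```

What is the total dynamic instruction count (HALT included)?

25

MOV r1, #2 → r1=2
MOV r0, #8 → r0=8
MOV r2, #4 → r2=4
ADD r1, r1, r2 → r1=2+4=6
ADD r1, r1, r2 → r1=6+4=10
ADD r2, r2, #1 → r2=4+1=5
CMP r2, #8  (cmp 5,8)
BLT top: taken
ADD r1, r1, r2 → r1=10+5=15
ADD r1, r1, r2 → r1=15+5=20
ADD r2, r2, #1 → r2=5+1=6
CMP r2, #8  (cmp 6,8)
BLT top: taken
ADD r1, r1, r2 → r1=20+6=26
ADD r1, r1, r2 → r1=26+6=32
ADD r2, r2, #1 → r2=6+1=7
CMP r2, #8  (cmp 7,8)
BLT top: taken
ADD r1, r1, r2 → r1=32+7=39
ADD r1, r1, r2 → r1=39+7=46
ADD r2, r2, #1 → r2=7+1=8
CMP r2, #8  (cmp 8,8)
BLT top: not taken
LSR r1, r0, #2 → r1=8>>2=2
halt.
Total executed instructions: 25.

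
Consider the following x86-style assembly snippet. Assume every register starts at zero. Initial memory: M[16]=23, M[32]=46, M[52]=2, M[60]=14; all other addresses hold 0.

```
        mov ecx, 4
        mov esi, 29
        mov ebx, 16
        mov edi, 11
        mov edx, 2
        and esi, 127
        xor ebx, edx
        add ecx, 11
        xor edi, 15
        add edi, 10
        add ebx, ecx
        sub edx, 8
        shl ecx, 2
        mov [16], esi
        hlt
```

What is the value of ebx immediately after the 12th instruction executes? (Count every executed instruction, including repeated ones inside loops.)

33

mov ecx, 4 → ecx=4
mov esi, 29 → esi=29
mov ebx, 16 → ebx=16
mov edi, 11 → edi=11
mov edx, 2 → edx=2
and esi, 127 → esi=29&127=29
xor ebx, edx → ebx=16^2=18
add ecx, 11 → ecx=4+11=15
xor edi, 15 → edi=11^15=4
add edi, 10 → edi=4+10=14
add ebx, ecx → ebx=18+15=33
sub edx, 8 → edx=2-8=-6
After step 12: ebx = 33.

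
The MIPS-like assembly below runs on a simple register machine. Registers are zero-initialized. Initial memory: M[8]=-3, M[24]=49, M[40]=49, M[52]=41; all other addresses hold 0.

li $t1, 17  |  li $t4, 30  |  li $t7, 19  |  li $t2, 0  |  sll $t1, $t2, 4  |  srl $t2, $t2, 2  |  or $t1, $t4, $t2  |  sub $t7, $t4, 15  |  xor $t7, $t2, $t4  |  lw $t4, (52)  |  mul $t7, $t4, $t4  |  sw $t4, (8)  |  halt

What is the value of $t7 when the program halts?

1681

after li $t1, 17: $t1=17
after li $t4, 30: $t4=30
after li $t7, 19: $t7=19
after li $t2, 0: $t2=0
after sll $t1, $t2, 4: $t1=0<<4=0
after srl $t2, $t2, 2: $t2=0>>2=0
after or $t1, $t4, $t2: $t1=30|0=30
after sub $t7, $t4, 15: $t7=30-15=15
after xor $t7, $t2, $t4: $t7=0^30=30
after lw $t4, (52): $t4=M[52]=41
after mul $t7, $t4, $t4: $t7=41*41=1681
sw $t4, (8) → M[8]=41
halt.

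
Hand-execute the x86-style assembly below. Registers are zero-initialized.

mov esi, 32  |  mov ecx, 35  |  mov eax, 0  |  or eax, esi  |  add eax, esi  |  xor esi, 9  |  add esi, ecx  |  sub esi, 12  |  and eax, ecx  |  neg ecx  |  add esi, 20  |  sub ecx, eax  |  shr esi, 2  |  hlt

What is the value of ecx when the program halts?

mov esi, 32 → esi=32
mov ecx, 35 → ecx=35
mov eax, 0 → eax=0
or eax, esi → eax=0|32=32
add eax, esi → eax=32+32=64
xor esi, 9 → esi=32^9=41
add esi, ecx → esi=41+35=76
sub esi, 12 → esi=76-12=64
and eax, ecx → eax=64&35=0
neg ecx → ecx=-(35)=-35
add esi, 20 → esi=64+20=84
sub ecx, eax → ecx=(-35)-0=-35
shr esi, 2 → esi=84>>2=21
halt.

-35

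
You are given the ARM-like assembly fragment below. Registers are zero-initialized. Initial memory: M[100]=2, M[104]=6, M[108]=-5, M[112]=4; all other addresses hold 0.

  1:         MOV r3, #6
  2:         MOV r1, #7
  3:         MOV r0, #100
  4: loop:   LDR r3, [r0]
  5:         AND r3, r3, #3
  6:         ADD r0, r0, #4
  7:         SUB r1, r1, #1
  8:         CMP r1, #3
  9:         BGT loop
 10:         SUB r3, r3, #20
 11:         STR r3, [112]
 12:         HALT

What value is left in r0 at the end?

116

r3=6
r1=7
r0=100
r3=M[100]=2
r3=2&3=2
r0=100+4=104
r1=7-1=6
CMP r1, #3  (cmp 6,3)
BGT loop: taken
r3=M[104]=6
r3=6&3=2
r0=104+4=108
r1=6-1=5
CMP r1, #3  (cmp 5,3)
BGT loop: taken
r3=M[108]=-5
r3=(-5)&3=3
r0=108+4=112
r1=5-1=4
CMP r1, #3  (cmp 4,3)
BGT loop: taken
r3=M[112]=4
r3=4&3=0
r0=112+4=116
r1=4-1=3
CMP r1, #3  (cmp 3,3)
BGT loop: not taken
r3=0-20=-20
STR r3, [112] → M[112]=-20
halt.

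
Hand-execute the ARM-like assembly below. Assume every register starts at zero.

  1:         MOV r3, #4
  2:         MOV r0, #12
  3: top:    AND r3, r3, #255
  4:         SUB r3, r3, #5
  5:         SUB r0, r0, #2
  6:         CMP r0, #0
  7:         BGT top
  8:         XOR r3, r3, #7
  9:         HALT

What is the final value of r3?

after MOV r3, #4: r3=4
after MOV r0, #12: r0=12
after AND r3, r3, #255: r3=4&255=4
after SUB r3, r3, #5: r3=4-5=-1
after SUB r0, r0, #2: r0=12-2=10
CMP r0, #0  (cmp 10,0)
BGT top: taken
after AND r3, r3, #255: r3=(-1)&255=255
after SUB r3, r3, #5: r3=255-5=250
after SUB r0, r0, #2: r0=10-2=8
CMP r0, #0  (cmp 8,0)
BGT top: taken
after AND r3, r3, #255: r3=250&255=250
after SUB r3, r3, #5: r3=250-5=245
after SUB r0, r0, #2: r0=8-2=6
CMP r0, #0  (cmp 6,0)
BGT top: taken
after AND r3, r3, #255: r3=245&255=245
after SUB r3, r3, #5: r3=245-5=240
after SUB r0, r0, #2: r0=6-2=4
CMP r0, #0  (cmp 4,0)
BGT top: taken
after AND r3, r3, #255: r3=240&255=240
after SUB r3, r3, #5: r3=240-5=235
after SUB r0, r0, #2: r0=4-2=2
CMP r0, #0  (cmp 2,0)
BGT top: taken
after AND r3, r3, #255: r3=235&255=235
after SUB r3, r3, #5: r3=235-5=230
after SUB r0, r0, #2: r0=2-2=0
CMP r0, #0  (cmp 0,0)
BGT top: not taken
after XOR r3, r3, #7: r3=230^7=225
halt.

225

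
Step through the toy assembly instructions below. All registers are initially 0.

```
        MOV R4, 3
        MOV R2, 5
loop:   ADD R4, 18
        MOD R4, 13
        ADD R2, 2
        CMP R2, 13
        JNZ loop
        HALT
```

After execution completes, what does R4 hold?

after MOV R4, 3: R4=3
after MOV R2, 5: R2=5
after ADD R4, 18: R4=3+18=21
after MOD R4, 13: R4=21%13=8
after ADD R2, 2: R2=5+2=7
CMP R2, 13  (cmp 7,13)
JNZ loop: taken
after ADD R4, 18: R4=8+18=26
after MOD R4, 13: R4=26%13=0
after ADD R2, 2: R2=7+2=9
CMP R2, 13  (cmp 9,13)
JNZ loop: taken
after ADD R4, 18: R4=0+18=18
after MOD R4, 13: R4=18%13=5
after ADD R2, 2: R2=9+2=11
CMP R2, 13  (cmp 11,13)
JNZ loop: taken
after ADD R4, 18: R4=5+18=23
after MOD R4, 13: R4=23%13=10
after ADD R2, 2: R2=11+2=13
CMP R2, 13  (cmp 13,13)
JNZ loop: not taken
halt.

10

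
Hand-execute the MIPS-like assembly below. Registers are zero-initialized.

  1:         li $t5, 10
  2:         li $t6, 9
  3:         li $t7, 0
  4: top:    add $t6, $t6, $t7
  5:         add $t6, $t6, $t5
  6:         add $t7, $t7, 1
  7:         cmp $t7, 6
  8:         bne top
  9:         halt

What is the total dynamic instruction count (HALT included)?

li $t5, 10 → $t5=10
li $t6, 9 → $t6=9
li $t7, 0 → $t7=0
add $t6, $t6, $t7 → $t6=9+0=9
add $t6, $t6, $t5 → $t6=9+10=19
add $t7, $t7, 1 → $t7=0+1=1
cmp $t7, 6  (cmp 1,6)
bne top: taken
add $t6, $t6, $t7 → $t6=19+1=20
add $t6, $t6, $t5 → $t6=20+10=30
add $t7, $t7, 1 → $t7=1+1=2
cmp $t7, 6  (cmp 2,6)
bne top: taken
add $t6, $t6, $t7 → $t6=30+2=32
add $t6, $t6, $t5 → $t6=32+10=42
add $t7, $t7, 1 → $t7=2+1=3
cmp $t7, 6  (cmp 3,6)
bne top: taken
add $t6, $t6, $t7 → $t6=42+3=45
add $t6, $t6, $t5 → $t6=45+10=55
add $t7, $t7, 1 → $t7=3+1=4
cmp $t7, 6  (cmp 4,6)
bne top: taken
add $t6, $t6, $t7 → $t6=55+4=59
add $t6, $t6, $t5 → $t6=59+10=69
add $t7, $t7, 1 → $t7=4+1=5
cmp $t7, 6  (cmp 5,6)
bne top: taken
add $t6, $t6, $t7 → $t6=69+5=74
add $t6, $t6, $t5 → $t6=74+10=84
add $t7, $t7, 1 → $t7=5+1=6
cmp $t7, 6  (cmp 6,6)
bne top: not taken
halt.
Total executed instructions: 34.

34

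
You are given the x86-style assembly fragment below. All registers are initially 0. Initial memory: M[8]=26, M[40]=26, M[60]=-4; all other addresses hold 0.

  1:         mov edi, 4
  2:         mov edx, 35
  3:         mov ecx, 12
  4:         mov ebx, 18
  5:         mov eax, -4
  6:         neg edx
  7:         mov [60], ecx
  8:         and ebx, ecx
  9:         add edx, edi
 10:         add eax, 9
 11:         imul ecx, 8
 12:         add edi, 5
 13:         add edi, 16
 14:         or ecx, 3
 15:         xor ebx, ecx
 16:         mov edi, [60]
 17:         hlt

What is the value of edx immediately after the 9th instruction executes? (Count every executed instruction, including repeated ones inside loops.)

mov edi, 4 → edi=4
mov edx, 35 → edx=35
mov ecx, 12 → ecx=12
mov ebx, 18 → ebx=18
mov eax, -4 → eax=-4
neg edx → edx=-(35)=-35
mov [60], ecx → M[60]=12
and ebx, ecx → ebx=18&12=0
add edx, edi → edx=(-35)+4=-31
After step 9: edx = -31.

-31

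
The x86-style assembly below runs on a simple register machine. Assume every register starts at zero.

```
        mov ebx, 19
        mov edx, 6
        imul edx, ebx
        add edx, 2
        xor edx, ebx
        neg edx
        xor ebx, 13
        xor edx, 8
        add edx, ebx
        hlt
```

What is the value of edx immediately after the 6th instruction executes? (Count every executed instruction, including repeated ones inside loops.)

after mov ebx, 19: ebx=19
after mov edx, 6: edx=6
after imul edx, ebx: edx=6*19=114
after add edx, 2: edx=114+2=116
after xor edx, ebx: edx=116^19=103
after neg edx: edx=-(103)=-103
After step 6: edx = -103.

-103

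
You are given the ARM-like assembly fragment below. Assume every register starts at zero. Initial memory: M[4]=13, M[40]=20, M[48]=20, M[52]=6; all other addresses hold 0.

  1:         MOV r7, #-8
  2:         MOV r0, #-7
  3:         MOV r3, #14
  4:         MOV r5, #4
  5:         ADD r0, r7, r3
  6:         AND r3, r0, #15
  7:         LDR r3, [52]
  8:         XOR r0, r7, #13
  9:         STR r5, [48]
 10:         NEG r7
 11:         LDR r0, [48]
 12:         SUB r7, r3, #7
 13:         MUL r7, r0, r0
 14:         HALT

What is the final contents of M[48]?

4

after MOV r7, #-8: r7=-8
after MOV r0, #-7: r0=-7
after MOV r3, #14: r3=14
after MOV r5, #4: r5=4
after ADD r0, r7, r3: r0=(-8)+14=6
after AND r3, r0, #15: r3=6&15=6
after LDR r3, [52]: r3=M[52]=6
after XOR r0, r7, #13: r0=(-8)^13=-11
STR r5, [48] → M[48]=4
after NEG r7: r7=-(-8)=8
after LDR r0, [48]: r0=M[48]=4
after SUB r7, r3, #7: r7=6-7=-1
after MUL r7, r0, r0: r7=4*4=16
halt.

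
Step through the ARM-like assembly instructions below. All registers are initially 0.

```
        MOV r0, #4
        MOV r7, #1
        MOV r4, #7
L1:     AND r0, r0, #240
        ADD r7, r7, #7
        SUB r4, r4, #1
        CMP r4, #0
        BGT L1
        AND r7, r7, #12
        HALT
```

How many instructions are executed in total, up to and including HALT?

r0=4
r7=1
r4=7
r0=4&240=0
r7=1+7=8
r4=7-1=6
CMP r4, #0  (cmp 6,0)
BGT L1: taken
r0=0&240=0
r7=8+7=15
r4=6-1=5
CMP r4, #0  (cmp 5,0)
BGT L1: taken
r0=0&240=0
r7=15+7=22
r4=5-1=4
CMP r4, #0  (cmp 4,0)
BGT L1: taken
r0=0&240=0
r7=22+7=29
r4=4-1=3
CMP r4, #0  (cmp 3,0)
BGT L1: taken
r0=0&240=0
r7=29+7=36
r4=3-1=2
CMP r4, #0  (cmp 2,0)
BGT L1: taken
r0=0&240=0
r7=36+7=43
r4=2-1=1
CMP r4, #0  (cmp 1,0)
BGT L1: taken
r0=0&240=0
r7=43+7=50
r4=1-1=0
CMP r4, #0  (cmp 0,0)
BGT L1: not taken
r7=50&12=0
halt.
Total executed instructions: 40.

40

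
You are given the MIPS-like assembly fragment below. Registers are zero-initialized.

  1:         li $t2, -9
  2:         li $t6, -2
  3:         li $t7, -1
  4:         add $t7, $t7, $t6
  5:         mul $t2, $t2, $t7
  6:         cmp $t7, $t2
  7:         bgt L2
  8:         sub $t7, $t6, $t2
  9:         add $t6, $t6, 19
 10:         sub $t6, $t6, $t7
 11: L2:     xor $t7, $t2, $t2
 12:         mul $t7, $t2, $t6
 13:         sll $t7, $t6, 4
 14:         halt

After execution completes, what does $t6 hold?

after li $t2, -9: $t2=-9
after li $t6, -2: $t6=-2
after li $t7, -1: $t7=-1
after add $t7, $t7, $t6: $t7=(-1)+(-2)=-3
after mul $t2, $t2, $t7: $t2=(-9)*(-3)=27
cmp $t7, $t2  (cmp -3,27)
bgt L2: not taken
after sub $t7, $t6, $t2: $t7=(-2)-27=-29
after add $t6, $t6, 19: $t6=(-2)+19=17
after sub $t6, $t6, $t7: $t6=17-(-29)=46
after xor $t7, $t2, $t2: $t7=27^27=0
after mul $t7, $t2, $t6: $t7=27*46=1242
after sll $t7, $t6, 4: $t7=46<<4=736
halt.

46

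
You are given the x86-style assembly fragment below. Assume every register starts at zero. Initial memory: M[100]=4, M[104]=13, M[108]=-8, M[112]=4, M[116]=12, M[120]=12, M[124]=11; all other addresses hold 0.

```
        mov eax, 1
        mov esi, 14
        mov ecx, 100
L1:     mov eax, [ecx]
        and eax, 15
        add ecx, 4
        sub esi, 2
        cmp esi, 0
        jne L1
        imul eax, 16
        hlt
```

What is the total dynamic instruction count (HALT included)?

47

after mov eax, 1: eax=1
after mov esi, 14: esi=14
after mov ecx, 100: ecx=100
after mov eax, [ecx]: eax=M[100]=4
after and eax, 15: eax=4&15=4
after add ecx, 4: ecx=100+4=104
after sub esi, 2: esi=14-2=12
cmp esi, 0  (cmp 12,0)
jne L1: taken
after mov eax, [ecx]: eax=M[104]=13
after and eax, 15: eax=13&15=13
after add ecx, 4: ecx=104+4=108
after sub esi, 2: esi=12-2=10
cmp esi, 0  (cmp 10,0)
jne L1: taken
after mov eax, [ecx]: eax=M[108]=-8
after and eax, 15: eax=(-8)&15=8
after add ecx, 4: ecx=108+4=112
after sub esi, 2: esi=10-2=8
cmp esi, 0  (cmp 8,0)
jne L1: taken
after mov eax, [ecx]: eax=M[112]=4
after and eax, 15: eax=4&15=4
after add ecx, 4: ecx=112+4=116
after sub esi, 2: esi=8-2=6
cmp esi, 0  (cmp 6,0)
jne L1: taken
after mov eax, [ecx]: eax=M[116]=12
after and eax, 15: eax=12&15=12
after add ecx, 4: ecx=116+4=120
after sub esi, 2: esi=6-2=4
cmp esi, 0  (cmp 4,0)
jne L1: taken
after mov eax, [ecx]: eax=M[120]=12
after and eax, 15: eax=12&15=12
after add ecx, 4: ecx=120+4=124
after sub esi, 2: esi=4-2=2
cmp esi, 0  (cmp 2,0)
jne L1: taken
after mov eax, [ecx]: eax=M[124]=11
after and eax, 15: eax=11&15=11
after add ecx, 4: ecx=124+4=128
after sub esi, 2: esi=2-2=0
cmp esi, 0  (cmp 0,0)
jne L1: not taken
after imul eax, 16: eax=11*16=176
halt.
Total executed instructions: 47.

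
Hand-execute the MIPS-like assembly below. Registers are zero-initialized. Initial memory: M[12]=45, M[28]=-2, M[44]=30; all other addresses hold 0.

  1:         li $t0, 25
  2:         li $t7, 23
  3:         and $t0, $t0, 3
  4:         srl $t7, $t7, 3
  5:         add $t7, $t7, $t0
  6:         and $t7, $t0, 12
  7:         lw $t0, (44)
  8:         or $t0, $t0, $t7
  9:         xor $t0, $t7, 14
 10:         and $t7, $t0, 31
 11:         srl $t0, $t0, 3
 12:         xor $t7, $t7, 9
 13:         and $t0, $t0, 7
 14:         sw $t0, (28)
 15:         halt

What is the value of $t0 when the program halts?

1

li $t0, 25 → $t0=25
li $t7, 23 → $t7=23
and $t0, $t0, 3 → $t0=25&3=1
srl $t7, $t7, 3 → $t7=23>>3=2
add $t7, $t7, $t0 → $t7=2+1=3
and $t7, $t0, 12 → $t7=1&12=0
lw $t0, (44) → $t0=M[44]=30
or $t0, $t0, $t7 → $t0=30|0=30
xor $t0, $t7, 14 → $t0=0^14=14
and $t7, $t0, 31 → $t7=14&31=14
srl $t0, $t0, 3 → $t0=14>>3=1
xor $t7, $t7, 9 → $t7=14^9=7
and $t0, $t0, 7 → $t0=1&7=1
sw $t0, (28) → M[28]=1
halt.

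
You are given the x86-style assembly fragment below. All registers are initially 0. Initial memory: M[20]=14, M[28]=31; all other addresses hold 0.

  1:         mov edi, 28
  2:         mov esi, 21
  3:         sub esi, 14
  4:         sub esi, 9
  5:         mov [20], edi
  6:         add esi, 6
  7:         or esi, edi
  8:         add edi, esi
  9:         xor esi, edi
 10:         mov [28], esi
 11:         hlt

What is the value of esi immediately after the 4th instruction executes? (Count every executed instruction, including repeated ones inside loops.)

edi=28
esi=21
esi=21-14=7
esi=7-9=-2
After step 4: esi = -2.

-2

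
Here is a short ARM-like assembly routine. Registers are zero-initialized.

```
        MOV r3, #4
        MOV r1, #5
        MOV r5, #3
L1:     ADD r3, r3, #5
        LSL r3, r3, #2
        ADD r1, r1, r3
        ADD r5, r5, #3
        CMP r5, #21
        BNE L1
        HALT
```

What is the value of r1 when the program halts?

58205

MOV r3, #4 → r3=4
MOV r1, #5 → r1=5
MOV r5, #3 → r5=3
ADD r3, r3, #5 → r3=4+5=9
LSL r3, r3, #2 → r3=9<<2=36
ADD r1, r1, r3 → r1=5+36=41
ADD r5, r5, #3 → r5=3+3=6
CMP r5, #21  (cmp 6,21)
BNE L1: taken
ADD r3, r3, #5 → r3=36+5=41
LSL r3, r3, #2 → r3=41<<2=164
ADD r1, r1, r3 → r1=41+164=205
ADD r5, r5, #3 → r5=6+3=9
CMP r5, #21  (cmp 9,21)
BNE L1: taken
ADD r3, r3, #5 → r3=164+5=169
LSL r3, r3, #2 → r3=169<<2=676
ADD r1, r1, r3 → r1=205+676=881
ADD r5, r5, #3 → r5=9+3=12
CMP r5, #21  (cmp 12,21)
BNE L1: taken
ADD r3, r3, #5 → r3=676+5=681
LSL r3, r3, #2 → r3=681<<2=2724
ADD r1, r1, r3 → r1=881+2724=3605
ADD r5, r5, #3 → r5=12+3=15
CMP r5, #21  (cmp 15,21)
BNE L1: taken
ADD r3, r3, #5 → r3=2724+5=2729
LSL r3, r3, #2 → r3=2729<<2=10916
ADD r1, r1, r3 → r1=3605+10916=14521
ADD r5, r5, #3 → r5=15+3=18
CMP r5, #21  (cmp 18,21)
BNE L1: taken
ADD r3, r3, #5 → r3=10916+5=10921
LSL r3, r3, #2 → r3=10921<<2=43684
ADD r1, r1, r3 → r1=14521+43684=58205
ADD r5, r5, #3 → r5=18+3=21
CMP r5, #21  (cmp 21,21)
BNE L1: not taken
halt.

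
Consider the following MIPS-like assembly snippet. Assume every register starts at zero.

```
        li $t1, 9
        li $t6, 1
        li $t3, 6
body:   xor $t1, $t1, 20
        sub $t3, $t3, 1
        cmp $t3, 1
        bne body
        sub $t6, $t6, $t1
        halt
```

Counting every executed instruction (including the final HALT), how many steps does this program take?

li $t1, 9 → $t1=9
li $t6, 1 → $t6=1
li $t3, 6 → $t3=6
xor $t1, $t1, 20 → $t1=9^20=29
sub $t3, $t3, 1 → $t3=6-1=5
cmp $t3, 1  (cmp 5,1)
bne body: taken
xor $t1, $t1, 20 → $t1=29^20=9
sub $t3, $t3, 1 → $t3=5-1=4
cmp $t3, 1  (cmp 4,1)
bne body: taken
xor $t1, $t1, 20 → $t1=9^20=29
sub $t3, $t3, 1 → $t3=4-1=3
cmp $t3, 1  (cmp 3,1)
bne body: taken
xor $t1, $t1, 20 → $t1=29^20=9
sub $t3, $t3, 1 → $t3=3-1=2
cmp $t3, 1  (cmp 2,1)
bne body: taken
xor $t1, $t1, 20 → $t1=9^20=29
sub $t3, $t3, 1 → $t3=2-1=1
cmp $t3, 1  (cmp 1,1)
bne body: not taken
sub $t6, $t6, $t1 → $t6=1-29=-28
halt.
Total executed instructions: 25.

25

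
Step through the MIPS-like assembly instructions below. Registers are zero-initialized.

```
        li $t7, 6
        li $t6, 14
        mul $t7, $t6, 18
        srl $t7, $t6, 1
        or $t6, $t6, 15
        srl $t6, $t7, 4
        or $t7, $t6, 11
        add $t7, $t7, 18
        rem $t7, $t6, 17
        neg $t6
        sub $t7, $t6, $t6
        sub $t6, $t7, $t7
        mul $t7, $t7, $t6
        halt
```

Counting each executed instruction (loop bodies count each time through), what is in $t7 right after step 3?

252

after li $t7, 6: $t7=6
after li $t6, 14: $t6=14
after mul $t7, $t6, 18: $t7=14*18=252
After step 3: $t7 = 252.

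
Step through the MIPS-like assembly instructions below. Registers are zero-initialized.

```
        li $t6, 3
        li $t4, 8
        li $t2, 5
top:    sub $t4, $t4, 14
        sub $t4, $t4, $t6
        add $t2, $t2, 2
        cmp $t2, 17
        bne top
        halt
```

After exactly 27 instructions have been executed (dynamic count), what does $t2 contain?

15

after li $t6, 3: $t6=3
after li $t4, 8: $t4=8
after li $t2, 5: $t2=5
after sub $t4, $t4, 14: $t4=8-14=-6
after sub $t4, $t4, $t6: $t4=(-6)-3=-9
after add $t2, $t2, 2: $t2=5+2=7
cmp $t2, 17  (cmp 7,17)
bne top: taken
after sub $t4, $t4, 14: $t4=(-9)-14=-23
after sub $t4, $t4, $t6: $t4=(-23)-3=-26
after add $t2, $t2, 2: $t2=7+2=9
cmp $t2, 17  (cmp 9,17)
bne top: taken
after sub $t4, $t4, 14: $t4=(-26)-14=-40
after sub $t4, $t4, $t6: $t4=(-40)-3=-43
after add $t2, $t2, 2: $t2=9+2=11
cmp $t2, 17  (cmp 11,17)
bne top: taken
after sub $t4, $t4, 14: $t4=(-43)-14=-57
after sub $t4, $t4, $t6: $t4=(-57)-3=-60
after add $t2, $t2, 2: $t2=11+2=13
cmp $t2, 17  (cmp 13,17)
bne top: taken
after sub $t4, $t4, 14: $t4=(-60)-14=-74
after sub $t4, $t4, $t6: $t4=(-74)-3=-77
after add $t2, $t2, 2: $t2=13+2=15
cmp $t2, 17  (cmp 15,17)
After step 27: $t2 = 15.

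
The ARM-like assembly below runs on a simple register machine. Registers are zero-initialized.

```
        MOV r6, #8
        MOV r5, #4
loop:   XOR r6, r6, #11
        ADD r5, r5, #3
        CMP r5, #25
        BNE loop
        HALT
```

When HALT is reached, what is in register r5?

25

after MOV r6, #8: r6=8
after MOV r5, #4: r5=4
after XOR r6, r6, #11: r6=8^11=3
after ADD r5, r5, #3: r5=4+3=7
CMP r5, #25  (cmp 7,25)
BNE loop: taken
after XOR r6, r6, #11: r6=3^11=8
after ADD r5, r5, #3: r5=7+3=10
CMP r5, #25  (cmp 10,25)
BNE loop: taken
after XOR r6, r6, #11: r6=8^11=3
after ADD r5, r5, #3: r5=10+3=13
CMP r5, #25  (cmp 13,25)
BNE loop: taken
after XOR r6, r6, #11: r6=3^11=8
after ADD r5, r5, #3: r5=13+3=16
CMP r5, #25  (cmp 16,25)
BNE loop: taken
after XOR r6, r6, #11: r6=8^11=3
after ADD r5, r5, #3: r5=16+3=19
CMP r5, #25  (cmp 19,25)
BNE loop: taken
after XOR r6, r6, #11: r6=3^11=8
after ADD r5, r5, #3: r5=19+3=22
CMP r5, #25  (cmp 22,25)
BNE loop: taken
after XOR r6, r6, #11: r6=8^11=3
after ADD r5, r5, #3: r5=22+3=25
CMP r5, #25  (cmp 25,25)
BNE loop: not taken
halt.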